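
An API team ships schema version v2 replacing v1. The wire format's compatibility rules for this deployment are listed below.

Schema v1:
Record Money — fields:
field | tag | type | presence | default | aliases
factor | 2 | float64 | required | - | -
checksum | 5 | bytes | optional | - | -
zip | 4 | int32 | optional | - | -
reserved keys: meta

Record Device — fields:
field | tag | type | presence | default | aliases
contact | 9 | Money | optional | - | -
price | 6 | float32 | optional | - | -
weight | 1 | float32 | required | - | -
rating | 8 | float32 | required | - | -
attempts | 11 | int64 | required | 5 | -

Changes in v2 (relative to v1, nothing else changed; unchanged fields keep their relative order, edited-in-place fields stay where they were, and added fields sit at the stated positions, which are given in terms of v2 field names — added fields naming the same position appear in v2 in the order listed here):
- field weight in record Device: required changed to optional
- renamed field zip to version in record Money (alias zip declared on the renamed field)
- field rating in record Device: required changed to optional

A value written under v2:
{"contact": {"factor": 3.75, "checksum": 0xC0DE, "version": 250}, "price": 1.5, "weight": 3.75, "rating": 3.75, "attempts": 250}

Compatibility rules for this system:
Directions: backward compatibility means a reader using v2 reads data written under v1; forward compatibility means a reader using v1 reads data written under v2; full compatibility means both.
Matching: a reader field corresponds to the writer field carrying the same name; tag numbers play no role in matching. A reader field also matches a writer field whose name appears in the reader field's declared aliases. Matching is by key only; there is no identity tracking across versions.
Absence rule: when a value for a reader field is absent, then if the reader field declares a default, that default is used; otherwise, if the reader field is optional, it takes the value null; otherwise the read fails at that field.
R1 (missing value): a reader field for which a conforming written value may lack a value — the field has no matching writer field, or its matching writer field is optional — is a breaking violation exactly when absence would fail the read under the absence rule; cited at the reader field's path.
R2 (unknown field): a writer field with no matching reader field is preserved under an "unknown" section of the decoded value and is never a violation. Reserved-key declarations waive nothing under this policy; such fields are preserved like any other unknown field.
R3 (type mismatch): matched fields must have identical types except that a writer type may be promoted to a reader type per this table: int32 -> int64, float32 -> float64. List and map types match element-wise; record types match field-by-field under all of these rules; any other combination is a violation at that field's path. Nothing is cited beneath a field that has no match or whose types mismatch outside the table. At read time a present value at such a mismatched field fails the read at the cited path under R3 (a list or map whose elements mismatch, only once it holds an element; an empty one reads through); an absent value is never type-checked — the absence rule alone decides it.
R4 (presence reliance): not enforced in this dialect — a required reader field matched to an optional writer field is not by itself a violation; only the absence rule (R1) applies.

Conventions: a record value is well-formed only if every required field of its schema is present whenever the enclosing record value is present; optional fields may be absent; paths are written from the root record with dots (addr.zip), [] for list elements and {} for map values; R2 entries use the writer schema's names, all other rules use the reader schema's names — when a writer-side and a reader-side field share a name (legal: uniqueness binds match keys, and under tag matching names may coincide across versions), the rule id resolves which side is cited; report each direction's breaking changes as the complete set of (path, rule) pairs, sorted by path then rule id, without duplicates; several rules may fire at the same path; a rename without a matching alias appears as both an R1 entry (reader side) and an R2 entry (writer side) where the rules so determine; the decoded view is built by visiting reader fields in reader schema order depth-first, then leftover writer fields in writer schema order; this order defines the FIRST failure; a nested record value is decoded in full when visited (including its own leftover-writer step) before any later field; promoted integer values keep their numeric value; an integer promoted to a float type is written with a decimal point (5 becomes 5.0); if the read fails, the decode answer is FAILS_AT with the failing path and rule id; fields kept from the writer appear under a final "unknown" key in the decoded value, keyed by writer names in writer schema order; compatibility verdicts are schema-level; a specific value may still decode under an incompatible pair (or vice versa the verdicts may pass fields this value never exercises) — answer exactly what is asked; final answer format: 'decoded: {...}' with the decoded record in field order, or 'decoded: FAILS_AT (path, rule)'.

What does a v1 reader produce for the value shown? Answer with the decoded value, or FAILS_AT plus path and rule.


the writer's type comes first in each Device pair
decode walk for Device under reader schema v1:
  contact.factor := 3.75
  contact.checksum := 0xC0DE
  contact.zip := null (not supplied -> null)
  writer contact.version: kept under "unknown"
  price := 1.5
  weight := 3.75
  rating := 3.75
  attempts := 250
  => decoded: {"contact": {"factor": 3.75, "checksum": 0xC0DE, "zip": null, "unknown": {"version": 250}}, "price": 1.5, "weight": 3.75, "rating": 3.75, "attempts": 250}
checking off the Device differences that do not matter here:
  field weight in record Device: required changed to optional -> schema-level compatibility only; this Device value's decode is unchanged
  field rating in record Device: required changed to optional -> schema-level compatibility only; this Device value's decode is unchanged

decoded: {"contact": {"factor": 3.75, "checksum": 0xC0DE, "zip": null, "unknown": {"version": 250}}, "price": 1.5, "weight": 3.75, "rating": 3.75, "attempts": 250}


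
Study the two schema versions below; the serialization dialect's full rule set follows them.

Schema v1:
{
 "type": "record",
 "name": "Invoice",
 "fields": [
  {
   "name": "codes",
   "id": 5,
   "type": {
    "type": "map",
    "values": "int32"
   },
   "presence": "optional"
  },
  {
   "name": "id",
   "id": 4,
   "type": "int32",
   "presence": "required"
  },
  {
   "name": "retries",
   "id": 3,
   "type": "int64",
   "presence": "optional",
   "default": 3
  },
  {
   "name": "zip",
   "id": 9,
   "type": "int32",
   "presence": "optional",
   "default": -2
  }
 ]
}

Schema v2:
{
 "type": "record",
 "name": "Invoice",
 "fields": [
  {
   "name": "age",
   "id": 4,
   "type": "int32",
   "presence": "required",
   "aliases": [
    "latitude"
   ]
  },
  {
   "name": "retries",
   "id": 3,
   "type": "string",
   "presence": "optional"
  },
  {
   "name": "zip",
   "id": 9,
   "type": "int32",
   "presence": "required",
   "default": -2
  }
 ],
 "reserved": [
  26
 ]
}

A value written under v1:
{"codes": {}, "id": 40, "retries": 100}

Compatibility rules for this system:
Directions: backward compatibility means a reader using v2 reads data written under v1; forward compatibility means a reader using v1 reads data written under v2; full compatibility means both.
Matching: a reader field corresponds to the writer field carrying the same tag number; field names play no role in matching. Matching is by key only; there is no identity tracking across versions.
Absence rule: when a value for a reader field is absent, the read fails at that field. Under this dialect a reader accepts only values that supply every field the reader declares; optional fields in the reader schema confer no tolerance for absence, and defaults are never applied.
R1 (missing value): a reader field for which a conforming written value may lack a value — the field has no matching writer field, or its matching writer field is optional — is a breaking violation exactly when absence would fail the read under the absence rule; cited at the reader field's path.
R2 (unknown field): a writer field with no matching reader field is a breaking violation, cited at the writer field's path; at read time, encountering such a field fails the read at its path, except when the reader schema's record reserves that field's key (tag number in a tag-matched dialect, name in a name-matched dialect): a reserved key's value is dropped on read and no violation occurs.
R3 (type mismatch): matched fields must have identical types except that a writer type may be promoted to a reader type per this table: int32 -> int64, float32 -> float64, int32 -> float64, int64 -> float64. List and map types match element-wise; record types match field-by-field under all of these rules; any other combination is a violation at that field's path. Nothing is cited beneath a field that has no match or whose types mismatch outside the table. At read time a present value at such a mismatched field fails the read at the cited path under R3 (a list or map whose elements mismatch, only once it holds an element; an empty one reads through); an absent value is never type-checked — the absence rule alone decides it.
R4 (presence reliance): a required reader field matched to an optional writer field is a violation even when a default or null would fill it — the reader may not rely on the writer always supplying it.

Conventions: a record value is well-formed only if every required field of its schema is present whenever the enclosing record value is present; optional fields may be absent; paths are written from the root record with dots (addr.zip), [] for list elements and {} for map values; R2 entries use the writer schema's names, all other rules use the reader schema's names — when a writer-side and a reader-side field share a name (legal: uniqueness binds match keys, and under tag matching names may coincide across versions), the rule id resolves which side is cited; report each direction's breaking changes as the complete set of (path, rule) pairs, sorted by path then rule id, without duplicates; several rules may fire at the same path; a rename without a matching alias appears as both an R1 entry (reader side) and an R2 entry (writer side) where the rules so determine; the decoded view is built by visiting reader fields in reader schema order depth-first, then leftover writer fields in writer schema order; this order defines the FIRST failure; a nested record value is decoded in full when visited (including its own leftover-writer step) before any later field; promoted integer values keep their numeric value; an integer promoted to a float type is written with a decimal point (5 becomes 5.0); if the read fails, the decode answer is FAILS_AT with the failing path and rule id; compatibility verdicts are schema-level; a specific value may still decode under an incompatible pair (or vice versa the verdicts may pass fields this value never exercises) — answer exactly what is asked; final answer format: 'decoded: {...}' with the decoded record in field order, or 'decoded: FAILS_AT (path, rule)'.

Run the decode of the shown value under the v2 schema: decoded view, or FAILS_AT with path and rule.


the writer's type comes first in each Invoice pair
decode walk for Invoice under reader schema v2:
  age := 40 (from writer id)
  read fails at retries under R3
  => FAILS_AT (retries, R3)
checking off the Invoice differences that do not matter here:
  renamed field id to age in record Invoice -> triggers nothing under the printed rules; the Invoice answer is the same either way
  removed field codes from record Invoice -> changes Invoice's schema-level verdicts only — the decode of this value is the same
  field zip in record Invoice: optional changed to required -> changes Invoice's schema-level verdicts only — the decode of this value is the same

decoded: FAILS_AT (retries, R3)


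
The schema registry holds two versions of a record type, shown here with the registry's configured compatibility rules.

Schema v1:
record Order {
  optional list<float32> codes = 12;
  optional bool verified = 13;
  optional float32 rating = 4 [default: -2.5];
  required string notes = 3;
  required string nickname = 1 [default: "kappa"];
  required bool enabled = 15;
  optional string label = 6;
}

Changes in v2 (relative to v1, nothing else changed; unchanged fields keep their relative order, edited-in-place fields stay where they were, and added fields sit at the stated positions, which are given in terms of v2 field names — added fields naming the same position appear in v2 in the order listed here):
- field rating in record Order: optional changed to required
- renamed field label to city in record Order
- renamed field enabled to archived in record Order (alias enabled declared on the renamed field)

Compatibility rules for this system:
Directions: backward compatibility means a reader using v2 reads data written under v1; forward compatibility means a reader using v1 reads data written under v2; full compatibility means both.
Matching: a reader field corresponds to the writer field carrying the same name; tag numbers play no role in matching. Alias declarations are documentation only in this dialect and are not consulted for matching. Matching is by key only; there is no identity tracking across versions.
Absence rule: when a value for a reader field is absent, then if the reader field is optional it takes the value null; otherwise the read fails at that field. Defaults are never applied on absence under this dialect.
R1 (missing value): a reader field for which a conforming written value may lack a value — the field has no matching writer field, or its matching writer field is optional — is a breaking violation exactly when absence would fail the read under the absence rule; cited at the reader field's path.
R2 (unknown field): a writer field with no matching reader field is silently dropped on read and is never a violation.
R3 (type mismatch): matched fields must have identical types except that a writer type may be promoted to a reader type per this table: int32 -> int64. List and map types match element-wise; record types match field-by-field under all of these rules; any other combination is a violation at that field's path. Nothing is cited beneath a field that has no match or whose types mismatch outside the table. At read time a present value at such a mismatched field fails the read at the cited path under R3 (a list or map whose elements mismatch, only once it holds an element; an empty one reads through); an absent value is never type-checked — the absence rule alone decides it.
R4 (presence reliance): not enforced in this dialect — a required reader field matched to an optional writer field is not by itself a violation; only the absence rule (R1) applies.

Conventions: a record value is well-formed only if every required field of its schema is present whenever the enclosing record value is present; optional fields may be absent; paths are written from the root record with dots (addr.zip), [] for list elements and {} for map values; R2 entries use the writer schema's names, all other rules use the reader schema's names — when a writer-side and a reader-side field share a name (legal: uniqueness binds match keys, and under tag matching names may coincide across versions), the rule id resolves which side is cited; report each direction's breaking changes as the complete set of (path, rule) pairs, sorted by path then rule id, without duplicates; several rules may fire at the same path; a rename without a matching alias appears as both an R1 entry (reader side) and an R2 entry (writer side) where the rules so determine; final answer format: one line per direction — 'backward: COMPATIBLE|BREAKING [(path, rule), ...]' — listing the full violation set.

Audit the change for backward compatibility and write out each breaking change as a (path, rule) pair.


backward: BREAKING [(archived, R1), (rating, R1)]

arrows below run writer -> reader for Order
backward for Order (reader v2, writer v1):
  list<float32> -> list<float32>, writer optional: codes aligns to codes
  bool -> bool, writer optional: verified aligns to verified
  float32 -> float32, writer optional: rating aligns to rating
  string -> string, writer required: notes aligns to notes
  string -> string, writer required: nickname aligns to nickname
  no writer field matches reader archived
  no writer field matches reader city
  writer field enabled has no reader counterpart
  writer field label has no reader counterpart
  R1 fires at archived
  R1 fires at rating
  backward on Order therefore BREAKING (2)
checking off the Order differences that do not matter here:
  renamed field label to city in record Order -> no rule fires on it in Order's dialect; the asked verdict holds


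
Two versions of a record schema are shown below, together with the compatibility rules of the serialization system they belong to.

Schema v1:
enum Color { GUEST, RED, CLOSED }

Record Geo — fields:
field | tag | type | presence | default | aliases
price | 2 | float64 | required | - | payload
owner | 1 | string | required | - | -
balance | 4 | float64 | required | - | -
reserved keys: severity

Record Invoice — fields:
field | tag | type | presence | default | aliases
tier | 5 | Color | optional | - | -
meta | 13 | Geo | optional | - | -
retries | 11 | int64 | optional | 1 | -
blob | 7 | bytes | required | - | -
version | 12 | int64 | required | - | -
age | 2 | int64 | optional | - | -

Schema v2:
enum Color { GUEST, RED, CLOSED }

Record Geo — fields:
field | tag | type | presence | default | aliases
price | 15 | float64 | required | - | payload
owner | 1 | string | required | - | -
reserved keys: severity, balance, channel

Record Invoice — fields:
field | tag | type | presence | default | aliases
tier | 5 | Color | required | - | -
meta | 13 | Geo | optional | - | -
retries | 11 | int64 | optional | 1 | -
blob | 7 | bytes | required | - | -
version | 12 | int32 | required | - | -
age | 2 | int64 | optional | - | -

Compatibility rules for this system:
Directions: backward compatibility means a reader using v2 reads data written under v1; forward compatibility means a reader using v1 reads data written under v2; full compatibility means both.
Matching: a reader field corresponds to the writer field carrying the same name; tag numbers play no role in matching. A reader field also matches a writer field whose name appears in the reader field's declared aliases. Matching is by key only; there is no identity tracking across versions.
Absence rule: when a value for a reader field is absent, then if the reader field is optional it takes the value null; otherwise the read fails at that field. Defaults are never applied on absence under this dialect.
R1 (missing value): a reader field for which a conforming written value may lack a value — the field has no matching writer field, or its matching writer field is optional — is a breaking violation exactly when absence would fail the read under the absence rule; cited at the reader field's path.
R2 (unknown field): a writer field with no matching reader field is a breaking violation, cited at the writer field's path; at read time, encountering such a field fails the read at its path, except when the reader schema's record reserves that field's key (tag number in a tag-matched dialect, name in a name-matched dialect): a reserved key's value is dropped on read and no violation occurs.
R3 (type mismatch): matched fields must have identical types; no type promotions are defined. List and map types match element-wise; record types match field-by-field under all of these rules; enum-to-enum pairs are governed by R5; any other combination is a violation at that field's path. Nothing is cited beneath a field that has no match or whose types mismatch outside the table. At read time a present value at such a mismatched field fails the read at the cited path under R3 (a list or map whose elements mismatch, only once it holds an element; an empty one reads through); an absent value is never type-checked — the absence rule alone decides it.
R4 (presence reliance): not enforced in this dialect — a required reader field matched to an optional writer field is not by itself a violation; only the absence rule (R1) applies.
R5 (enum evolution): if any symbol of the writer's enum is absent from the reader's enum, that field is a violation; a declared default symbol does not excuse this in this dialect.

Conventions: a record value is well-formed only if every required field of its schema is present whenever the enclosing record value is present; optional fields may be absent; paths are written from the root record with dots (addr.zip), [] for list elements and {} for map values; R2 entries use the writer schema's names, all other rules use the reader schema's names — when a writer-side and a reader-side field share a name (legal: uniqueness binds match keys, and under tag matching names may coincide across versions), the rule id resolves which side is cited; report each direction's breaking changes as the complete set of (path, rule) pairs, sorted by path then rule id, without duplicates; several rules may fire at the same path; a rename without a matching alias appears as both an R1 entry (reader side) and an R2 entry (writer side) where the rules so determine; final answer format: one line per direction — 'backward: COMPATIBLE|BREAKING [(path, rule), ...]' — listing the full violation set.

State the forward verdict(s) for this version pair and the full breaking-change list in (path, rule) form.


in Invoice below, arrows point writer -> reader
checking forward for Invoice: reader v1 against writer v2:
  tier <- tier (Color -> Color, writer required)
  meta <- meta (Geo -> Geo, writer optional)
  retries <- retries (int64 -> int64, writer optional)
  blob <- blob (bytes -> bytes, writer required)
  version <- version (int32 -> int64, writer required)
  age <- age (int64 -> int64, writer optional)
  meta.price <- meta.price (float64 -> float64, writer required)
  meta.owner <- meta.owner (string -> string, writer required)
  meta.balance has no writer counterpart
  R1 fires at meta.balance
  R3 fires at version
  => forward verdict for Invoice: BREAKING, 2 violation(s)
ruling out the remaining Invoice differences:
  field tier in record Invoice: optional changed to required -> its effect on Invoice is confined to the backward direction, not asked
  field price in record Geo: tag 2 changed to 15 -> fires no rule on Invoice, leaving the asked answer as it is

forward: BREAKING [(meta.balance, R1), (version, R3)]


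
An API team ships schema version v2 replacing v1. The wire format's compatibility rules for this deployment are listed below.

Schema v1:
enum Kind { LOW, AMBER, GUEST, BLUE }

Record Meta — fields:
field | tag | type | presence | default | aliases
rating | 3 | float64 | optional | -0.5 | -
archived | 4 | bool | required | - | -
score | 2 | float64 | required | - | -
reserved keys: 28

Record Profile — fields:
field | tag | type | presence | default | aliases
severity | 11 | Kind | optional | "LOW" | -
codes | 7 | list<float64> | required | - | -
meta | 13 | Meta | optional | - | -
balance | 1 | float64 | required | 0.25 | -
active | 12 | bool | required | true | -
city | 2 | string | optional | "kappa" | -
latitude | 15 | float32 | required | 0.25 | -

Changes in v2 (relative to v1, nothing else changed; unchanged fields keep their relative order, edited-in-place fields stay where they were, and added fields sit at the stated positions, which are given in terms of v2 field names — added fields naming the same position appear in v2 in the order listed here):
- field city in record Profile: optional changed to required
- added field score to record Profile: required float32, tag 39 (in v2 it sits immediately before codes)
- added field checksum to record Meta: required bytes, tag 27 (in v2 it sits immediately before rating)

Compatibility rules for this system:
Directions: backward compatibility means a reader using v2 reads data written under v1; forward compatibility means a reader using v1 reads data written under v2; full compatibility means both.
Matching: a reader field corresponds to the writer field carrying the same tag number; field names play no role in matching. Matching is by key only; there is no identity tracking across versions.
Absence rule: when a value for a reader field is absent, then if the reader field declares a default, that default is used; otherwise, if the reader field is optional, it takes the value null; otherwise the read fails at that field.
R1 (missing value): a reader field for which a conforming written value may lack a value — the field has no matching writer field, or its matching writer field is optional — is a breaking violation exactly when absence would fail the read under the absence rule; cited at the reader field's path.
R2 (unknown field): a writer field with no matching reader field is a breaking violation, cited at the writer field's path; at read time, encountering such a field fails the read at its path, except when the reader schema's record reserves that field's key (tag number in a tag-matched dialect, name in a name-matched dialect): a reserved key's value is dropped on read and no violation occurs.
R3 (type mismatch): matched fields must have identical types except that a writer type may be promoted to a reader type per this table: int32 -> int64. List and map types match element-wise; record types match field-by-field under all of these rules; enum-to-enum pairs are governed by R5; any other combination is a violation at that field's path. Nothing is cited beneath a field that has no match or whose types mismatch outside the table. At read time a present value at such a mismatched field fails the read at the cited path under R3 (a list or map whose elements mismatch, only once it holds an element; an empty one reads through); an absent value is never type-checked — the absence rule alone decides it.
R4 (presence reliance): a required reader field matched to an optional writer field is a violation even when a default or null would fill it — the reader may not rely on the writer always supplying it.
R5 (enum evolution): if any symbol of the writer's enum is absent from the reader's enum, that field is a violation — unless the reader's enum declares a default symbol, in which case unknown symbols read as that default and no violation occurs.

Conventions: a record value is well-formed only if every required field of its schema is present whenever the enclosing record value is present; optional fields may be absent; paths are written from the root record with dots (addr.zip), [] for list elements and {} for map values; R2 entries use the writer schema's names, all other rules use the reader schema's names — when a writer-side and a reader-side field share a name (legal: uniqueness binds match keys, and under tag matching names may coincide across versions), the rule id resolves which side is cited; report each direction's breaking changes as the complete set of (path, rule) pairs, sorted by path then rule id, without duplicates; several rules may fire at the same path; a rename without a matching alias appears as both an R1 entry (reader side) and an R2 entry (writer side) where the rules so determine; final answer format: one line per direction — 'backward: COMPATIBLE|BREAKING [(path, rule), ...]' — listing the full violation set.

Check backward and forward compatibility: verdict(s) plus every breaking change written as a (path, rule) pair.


backward: BREAKING [(city, R4), (meta.checksum, R1), (score, R1)]; forward: BREAKING [(meta.checksum, R2), (score, R2)]

the writer's type comes first in each Profile pair
backward pass over Profile, reader schema v2, writer schema v1:
  severity: Kind -> Kind, writer optional; from severity
  score: no writer-side match
  codes: list<float64> -> list<float64>, writer required; from codes
  meta: Meta -> Meta, writer optional; from meta
  balance: float64 -> float64, writer required; from balance
  active: bool -> bool, writer required; from active
  city: string -> string, writer optional; from city
  latitude: float32 -> float32, writer required; from latitude
  meta.checksum: no writer-side match
  meta.rating: float64 -> float64, writer optional; from meta.rating
  meta.archived: bool -> bool, writer required; from meta.archived
  meta.score: float64 -> float64, writer required; from meta.score
  rule R4 violated at city
  rule R1 violated at meta.checksum
  rule R1 violated at score
  backward on Profile therefore BREAKING (3)
forward pass over Profile, reader schema v1, writer schema v2:
  severity: Kind -> Kind, writer optional; from severity
  codes: list<float64> -> list<float64>, writer required; from codes
  meta: Meta -> Meta, writer optional; from meta
  balance: float64 -> float64, writer required; from balance
  active: bool -> bool, writer required; from active
  city: string -> string, writer required; from city
  latitude: float32 -> float32, writer required; from latitude
  leftover writer field: score
  meta.rating: float64 -> float64, writer optional; from meta.rating
  meta.archived: bool -> bool, writer required; from meta.archived
  meta.score: float64 -> float64, writer required; from meta.score
  leftover writer field: meta.checksum
  rule R2 violated at meta.checksum
  rule R2 violated at score
  forward on Profile therefore BREAKING (2)


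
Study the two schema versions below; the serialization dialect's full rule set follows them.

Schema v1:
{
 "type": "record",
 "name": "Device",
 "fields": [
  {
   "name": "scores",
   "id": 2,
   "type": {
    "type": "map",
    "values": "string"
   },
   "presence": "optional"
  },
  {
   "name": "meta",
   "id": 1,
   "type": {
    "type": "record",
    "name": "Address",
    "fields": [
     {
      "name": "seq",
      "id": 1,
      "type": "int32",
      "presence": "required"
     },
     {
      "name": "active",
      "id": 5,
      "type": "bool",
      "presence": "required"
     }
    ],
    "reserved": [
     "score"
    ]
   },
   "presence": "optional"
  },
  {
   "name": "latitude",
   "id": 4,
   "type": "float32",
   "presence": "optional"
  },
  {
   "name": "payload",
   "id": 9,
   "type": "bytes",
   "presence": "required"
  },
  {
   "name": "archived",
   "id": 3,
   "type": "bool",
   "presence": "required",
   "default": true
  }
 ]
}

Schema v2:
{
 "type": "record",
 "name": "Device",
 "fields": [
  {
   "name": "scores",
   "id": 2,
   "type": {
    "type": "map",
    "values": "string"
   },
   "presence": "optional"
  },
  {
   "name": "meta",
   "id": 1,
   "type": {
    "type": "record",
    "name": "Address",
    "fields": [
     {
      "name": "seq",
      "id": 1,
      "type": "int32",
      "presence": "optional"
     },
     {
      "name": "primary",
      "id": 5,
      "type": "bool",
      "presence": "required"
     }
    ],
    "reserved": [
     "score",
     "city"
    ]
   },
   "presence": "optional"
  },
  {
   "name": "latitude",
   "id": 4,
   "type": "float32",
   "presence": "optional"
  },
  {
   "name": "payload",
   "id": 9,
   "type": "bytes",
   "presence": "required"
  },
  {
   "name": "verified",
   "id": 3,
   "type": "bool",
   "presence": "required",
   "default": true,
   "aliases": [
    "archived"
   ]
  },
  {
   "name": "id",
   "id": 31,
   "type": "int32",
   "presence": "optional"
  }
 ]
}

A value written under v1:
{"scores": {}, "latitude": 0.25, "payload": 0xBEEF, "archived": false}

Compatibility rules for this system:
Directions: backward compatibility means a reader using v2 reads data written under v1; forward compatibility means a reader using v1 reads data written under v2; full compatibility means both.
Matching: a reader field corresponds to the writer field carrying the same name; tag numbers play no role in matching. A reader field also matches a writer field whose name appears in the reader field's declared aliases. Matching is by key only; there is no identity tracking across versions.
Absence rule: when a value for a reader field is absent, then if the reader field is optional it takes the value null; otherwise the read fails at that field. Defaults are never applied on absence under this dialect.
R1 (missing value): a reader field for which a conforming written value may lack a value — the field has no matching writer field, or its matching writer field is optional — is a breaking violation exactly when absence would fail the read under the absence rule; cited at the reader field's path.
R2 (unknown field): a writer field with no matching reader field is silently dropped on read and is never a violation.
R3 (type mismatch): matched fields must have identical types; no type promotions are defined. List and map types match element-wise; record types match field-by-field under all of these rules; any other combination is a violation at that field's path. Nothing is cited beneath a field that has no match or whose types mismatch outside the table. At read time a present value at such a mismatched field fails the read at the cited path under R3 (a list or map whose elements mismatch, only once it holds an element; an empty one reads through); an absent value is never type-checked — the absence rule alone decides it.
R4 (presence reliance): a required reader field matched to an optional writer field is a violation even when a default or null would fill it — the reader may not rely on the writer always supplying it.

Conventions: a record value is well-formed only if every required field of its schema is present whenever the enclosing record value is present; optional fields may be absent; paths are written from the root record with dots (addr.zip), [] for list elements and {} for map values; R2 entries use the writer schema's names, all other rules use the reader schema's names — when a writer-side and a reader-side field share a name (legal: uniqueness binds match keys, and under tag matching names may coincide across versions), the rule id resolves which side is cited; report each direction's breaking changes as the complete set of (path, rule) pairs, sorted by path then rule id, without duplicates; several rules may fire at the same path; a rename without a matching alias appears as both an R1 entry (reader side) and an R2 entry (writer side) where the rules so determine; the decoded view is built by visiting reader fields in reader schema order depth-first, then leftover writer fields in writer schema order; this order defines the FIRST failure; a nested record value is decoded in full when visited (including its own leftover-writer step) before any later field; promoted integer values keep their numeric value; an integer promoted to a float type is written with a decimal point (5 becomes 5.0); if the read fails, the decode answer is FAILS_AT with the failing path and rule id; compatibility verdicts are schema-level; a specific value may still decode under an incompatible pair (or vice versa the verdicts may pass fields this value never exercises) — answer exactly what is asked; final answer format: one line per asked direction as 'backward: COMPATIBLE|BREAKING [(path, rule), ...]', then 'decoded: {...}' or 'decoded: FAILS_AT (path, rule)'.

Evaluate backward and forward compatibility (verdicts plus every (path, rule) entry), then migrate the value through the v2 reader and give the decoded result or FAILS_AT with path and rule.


backward: BREAKING [(meta.primary, R1)]; forward: BREAKING [(archived, R1), (meta.active, R1), (meta.seq, R1), (meta.seq, R4)]; decoded: {"scores": {}, "meta": null, "latitude": 0.25, "payload": 0xBEEF, "verified": false, "id": null}

in Device below, arrows point writer -> reader
backward on Device — v2 reading data written by v1:
  scores <- scores (map<string, string> -> map<string, string>, writer optional)
  meta <- meta (Address -> Address, writer optional)
  latitude <- latitude (float32 -> float32, writer optional)
  payload <- payload (bytes -> bytes, writer required)
  verified <- archived (bool -> bool, writer required)
  no writer field matches reader id
  meta.seq <- meta.seq (int32 -> int32, writer required)
  no writer field matches reader meta.primary
  meta.active (writer side), unknown to reader
  violation R1 at meta.primary
  => backward: BREAKING (1)
forward on Device — v1 reading data written by v2:
  scores <- scores (map<string, string> -> map<string, string>, writer optional)
  meta <- meta (Address -> Address, writer optional)
  latitude <- latitude (float32 -> float32, writer optional)
  payload <- payload (bytes -> bytes, writer required)
  no writer field matches reader archived
  verified (writer side), unknown to reader
  id (writer side), unknown to reader
  meta.seq <- meta.seq (int32 -> int32, writer optional)
  no writer field matches reader meta.active
  meta.primary (writer side), unknown to reader
  violation R1 at archived
  violation R1 at meta.active
  violation R1 at meta.seq
  violation R4 at meta.seq
  => forward: BREAKING (4)
decoding the Device value with the v2 reader:
  scores := {}
  meta := null (not supplied -> null)
  latitude := 0.25
  payload := 0xBEEF
  verified := false (from writer archived)
  id := null (not supplied -> null)
  => decoded: {"scores": {}, "meta": null, "latitude": 0.25, "payload": 0xBEEF, "verified": false, "id": null}


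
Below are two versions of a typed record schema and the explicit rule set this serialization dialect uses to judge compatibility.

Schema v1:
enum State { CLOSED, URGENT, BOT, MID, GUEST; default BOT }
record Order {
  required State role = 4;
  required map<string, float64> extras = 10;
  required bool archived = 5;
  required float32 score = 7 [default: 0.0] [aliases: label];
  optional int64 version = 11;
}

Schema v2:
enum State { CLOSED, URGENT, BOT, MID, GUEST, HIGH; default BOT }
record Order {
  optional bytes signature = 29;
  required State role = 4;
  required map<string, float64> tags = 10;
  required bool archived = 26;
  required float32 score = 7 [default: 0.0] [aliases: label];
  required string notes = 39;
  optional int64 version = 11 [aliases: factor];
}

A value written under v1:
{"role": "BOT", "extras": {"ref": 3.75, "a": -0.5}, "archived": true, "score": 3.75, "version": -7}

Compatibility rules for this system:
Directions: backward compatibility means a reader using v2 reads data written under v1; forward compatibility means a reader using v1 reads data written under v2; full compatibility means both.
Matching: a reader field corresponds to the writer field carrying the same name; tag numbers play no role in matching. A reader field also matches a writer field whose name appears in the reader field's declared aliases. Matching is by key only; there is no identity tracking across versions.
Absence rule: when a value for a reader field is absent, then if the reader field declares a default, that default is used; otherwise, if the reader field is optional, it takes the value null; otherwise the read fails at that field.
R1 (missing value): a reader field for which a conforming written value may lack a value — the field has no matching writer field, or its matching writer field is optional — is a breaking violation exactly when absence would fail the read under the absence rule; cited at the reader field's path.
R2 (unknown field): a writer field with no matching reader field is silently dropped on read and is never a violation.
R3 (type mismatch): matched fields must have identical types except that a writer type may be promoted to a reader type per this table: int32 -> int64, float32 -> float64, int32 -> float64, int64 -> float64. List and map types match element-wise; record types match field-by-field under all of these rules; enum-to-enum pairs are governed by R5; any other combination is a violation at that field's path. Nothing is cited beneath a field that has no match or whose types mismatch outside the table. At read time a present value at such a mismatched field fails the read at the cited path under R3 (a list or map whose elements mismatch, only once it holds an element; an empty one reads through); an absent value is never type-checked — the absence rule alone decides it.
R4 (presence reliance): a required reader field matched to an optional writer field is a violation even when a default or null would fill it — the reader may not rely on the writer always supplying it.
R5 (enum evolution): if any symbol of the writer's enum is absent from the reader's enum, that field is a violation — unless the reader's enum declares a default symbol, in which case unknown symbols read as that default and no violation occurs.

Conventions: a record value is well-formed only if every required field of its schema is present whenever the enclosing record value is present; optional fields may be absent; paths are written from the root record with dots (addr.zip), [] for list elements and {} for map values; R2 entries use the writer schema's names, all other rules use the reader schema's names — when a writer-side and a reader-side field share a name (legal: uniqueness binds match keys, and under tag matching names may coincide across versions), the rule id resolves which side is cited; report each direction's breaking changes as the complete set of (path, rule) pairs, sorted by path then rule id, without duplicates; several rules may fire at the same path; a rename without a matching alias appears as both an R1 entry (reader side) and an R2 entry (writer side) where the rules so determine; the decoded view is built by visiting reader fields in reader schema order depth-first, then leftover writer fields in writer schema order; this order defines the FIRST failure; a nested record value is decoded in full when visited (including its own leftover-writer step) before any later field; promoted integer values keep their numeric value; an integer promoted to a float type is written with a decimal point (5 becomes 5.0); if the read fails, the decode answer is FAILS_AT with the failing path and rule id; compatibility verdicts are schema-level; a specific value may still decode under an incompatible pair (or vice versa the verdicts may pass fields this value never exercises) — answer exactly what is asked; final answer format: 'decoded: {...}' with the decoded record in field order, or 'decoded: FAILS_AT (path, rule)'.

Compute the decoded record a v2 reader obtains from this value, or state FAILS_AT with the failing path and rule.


decoded: FAILS_AT (tags, R1)

arrows below run writer -> reader for Order
decoding the Order value with the v2 reader:
  signature := null (not supplied -> null)
  role := "BOT"
  read fails at tags under R1 (no fill)
  => FAILS_AT (tags, R1)
remaining Order differences; none change what is asked:
  enum State (field role in record Order): symbol HIGH added -> no rule fires on it and the decoded Order view is identical with or without it
  field archived in record Order: tag 5 changed to 26 -> no rule fires on it and the decoded Order view is identical with or without it
  added field signature to record Order: optional bytes, tag 29 (in v2 it sits immediately before role) -> no rule fires on it and the decoded Order view is identical with or without it
  added field notes to record Order: required string, tag 39 (in v2 it sits immediately before version) -> schema-level compatibility only; this Order value's decode is unchanged
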